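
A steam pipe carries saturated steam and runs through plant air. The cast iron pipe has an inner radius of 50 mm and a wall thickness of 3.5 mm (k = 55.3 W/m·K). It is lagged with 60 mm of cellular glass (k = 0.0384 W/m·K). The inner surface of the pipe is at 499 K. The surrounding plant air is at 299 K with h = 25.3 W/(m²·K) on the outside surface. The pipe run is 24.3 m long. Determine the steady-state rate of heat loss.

Q ≈ 1530 W

For a radial system each layer contributes R = ln(r_out/r_in)/(2πkL); films add R = 1/(hA).
R_cast iron pipe wall = ln(53.5/50)/(2π×55.3×24.3) = 8.013×10^-6 K/W
R_cellular glass = ln(113.5/53.5)/(2π×0.0384×24.3) = 0.1283 K/W
R_outer film = 1/(h_o·2πr_oL) = 1/(25.3×2π×0.1135×24.3) = 0.002281 K/W
R_total = 0.1306 K/W
Q = ΔT/R_total = 200/0.1306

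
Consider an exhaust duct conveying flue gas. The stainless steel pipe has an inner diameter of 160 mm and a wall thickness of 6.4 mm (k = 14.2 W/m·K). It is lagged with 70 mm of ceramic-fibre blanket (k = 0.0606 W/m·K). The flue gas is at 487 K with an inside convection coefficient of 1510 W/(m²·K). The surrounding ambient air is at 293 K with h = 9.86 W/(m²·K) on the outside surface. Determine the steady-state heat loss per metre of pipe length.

q′ ≈ 117 W/m

Per-layer cylindrical resistances, series-summed:
R_inner film = 1/(h_i·2πr₁L) = 1/(1510×2π×0.08×1) = 0.001318 K/W
R_stainless steel pipe wall = ln(86.4/80)/(2π×14.2×1) = 8.626×10^-4 K/W
R_ceramic-fibre blanket = ln(156.4/86.4)/(2π×0.0606×1) = 1.559 K/W
R_outer film = 1/(h_o·2πr_oL) = 1/(9.86×2π×0.1564×1) = 0.1032 K/W
R_total = 1.664 K/W
Q = ΔT/R_total = 194/1.664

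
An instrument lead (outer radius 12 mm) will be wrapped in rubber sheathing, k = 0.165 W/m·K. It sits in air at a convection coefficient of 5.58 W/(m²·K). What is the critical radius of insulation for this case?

For a cylinder r_cr = k/h = 0.165/5.58
r_cr = 29.6 mm; since the bare radius (12 mm) is below r_cr, adding a thin layer of insulation will *increase* heat loss.

r_cr ≈ 29.6 mm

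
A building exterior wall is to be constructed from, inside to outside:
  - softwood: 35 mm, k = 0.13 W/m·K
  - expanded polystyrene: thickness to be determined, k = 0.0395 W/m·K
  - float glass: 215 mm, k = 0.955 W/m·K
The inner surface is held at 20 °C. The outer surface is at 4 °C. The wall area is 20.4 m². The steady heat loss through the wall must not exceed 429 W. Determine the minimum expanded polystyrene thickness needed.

Series thermal resistances:
R_softwood = L/(kA) = 0.035/(0.13×20.4) = 0.0132 K/W
R_float glass = L/(kA) = 0.215/(0.955×20.4) = 0.01104 K/W
Sum of the known resistances R_other = 0.02423 K/W
Required total resistance R_tot = ΔT/Q_allow = 16/429 = 0.0373 K/W
R_expanded polystyrene = R_tot − R_other = 0.01306 K/W
L = R·k·A = 0.01306×0.0395×20.4

L ≈ 10.5 mm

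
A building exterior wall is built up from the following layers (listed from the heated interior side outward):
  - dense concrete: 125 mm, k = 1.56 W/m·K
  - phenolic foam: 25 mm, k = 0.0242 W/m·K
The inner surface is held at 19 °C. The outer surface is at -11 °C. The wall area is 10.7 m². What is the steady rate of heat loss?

Q ≈ 288 W

Series thermal resistances:
R_dense concrete = L/(kA) = 0.125/(1.56×10.7) = 0.007489 K/W
R_phenolic foam = L/(kA) = 0.025/(0.0242×10.7) = 0.09655 K/W
R_total = 0.104 K/W
Q = ΔT / R_total = 30 / 0.104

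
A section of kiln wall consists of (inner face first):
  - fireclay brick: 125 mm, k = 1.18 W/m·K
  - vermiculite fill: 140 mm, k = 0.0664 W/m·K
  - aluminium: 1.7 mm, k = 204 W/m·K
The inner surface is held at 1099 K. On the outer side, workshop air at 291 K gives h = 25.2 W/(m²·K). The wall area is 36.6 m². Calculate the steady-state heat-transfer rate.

Q ≈ 13100 W

Model the wall as resistances in series:
R_fireclay brick = L/(kA) = 0.125/(1.18×36.6) = 0.002894 K/W
R_vermiculite fill = L/(kA) = 0.14/(0.0664×36.6) = 0.05761 K/W
R_aluminium = L/(kA) = 0.0017/(204×36.6) = 2.277×10^-7 K/W
R_outer film = 1/(h_o·A) = 1/(25.2×36.6) = 0.001084 K/W
R_total = 0.06159 K/W
Q = ΔT / R_total = 808 / 0.06159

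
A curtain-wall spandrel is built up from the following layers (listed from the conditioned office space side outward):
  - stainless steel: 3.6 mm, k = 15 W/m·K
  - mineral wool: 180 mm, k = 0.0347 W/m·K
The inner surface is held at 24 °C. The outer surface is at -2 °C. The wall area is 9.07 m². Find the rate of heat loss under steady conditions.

Q ≈ 45.5 W

Series thermal resistances:
R_stainless steel = L/(kA) = 0.0036/(15×9.07) = 2.646×10^-5 K/W
R_mineral wool = L/(kA) = 0.18/(0.0347×9.07) = 0.5719 K/W
R_total = 0.5719 K/W
Q = ΔT / R_total = 26 / 0.5719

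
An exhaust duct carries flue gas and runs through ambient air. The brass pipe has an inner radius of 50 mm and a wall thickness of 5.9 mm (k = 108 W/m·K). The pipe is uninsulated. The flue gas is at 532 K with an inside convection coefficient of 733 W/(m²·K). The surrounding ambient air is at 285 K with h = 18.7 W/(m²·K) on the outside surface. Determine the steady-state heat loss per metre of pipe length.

q′ ≈ 1580 W/m

Radial resistances (cylindrical: R_cond = ln(r_o/r_i)/(2πkL), R_conv = 1/(h·2πrL)):
R_inner film = 1/(h_i·2πr₁L) = 1/(733×2π×0.05×1) = 0.004343 K/W
R_brass pipe wall = ln(55.9/50)/(2π×108×1) = 1.644×10^-4 K/W
R_outer film = 1/(h_o·2πr_oL) = 1/(18.7×2π×0.0559×1) = 0.1523 K/W
R_total = 0.1568 K/W
Q = ΔT/R_total = 247/0.1568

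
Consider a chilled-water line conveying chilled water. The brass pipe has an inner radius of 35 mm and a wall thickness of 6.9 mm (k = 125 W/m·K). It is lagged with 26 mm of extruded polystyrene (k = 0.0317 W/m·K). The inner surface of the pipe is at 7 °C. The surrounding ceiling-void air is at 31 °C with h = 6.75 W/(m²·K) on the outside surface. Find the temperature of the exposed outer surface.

Radial resistances (cylindrical: R_cond = ln(r_o/r_i)/(2πkL), R_conv = 1/(h·2πrL)):
R_brass pipe wall = ln(41.9/35)/(2π×125×1) = 2.291×10^-4 K/W
R_extruded polystyrene = ln(67.9/41.9)/(2π×0.0317×1) = 2.424 K/W
R_outer film = 1/(h_o·2πr_oL) = 1/(6.75×2π×0.0679×1) = 0.3473 K/W
R_total = 2.771 K/W
Q = ΔT/R_total = 24/2.771
Q = 8.66 W/m
T_interface = T_inner + Q·ΣR(inner→interface) = 7 + 8.66×2.424

T ≈ 28 °C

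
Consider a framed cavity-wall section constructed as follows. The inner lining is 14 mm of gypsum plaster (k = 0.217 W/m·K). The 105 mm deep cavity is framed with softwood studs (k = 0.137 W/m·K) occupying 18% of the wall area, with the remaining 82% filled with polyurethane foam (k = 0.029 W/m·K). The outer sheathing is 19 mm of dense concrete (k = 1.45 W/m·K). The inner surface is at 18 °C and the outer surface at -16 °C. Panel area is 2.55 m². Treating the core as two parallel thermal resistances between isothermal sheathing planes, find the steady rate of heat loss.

Sheathing layers in series; stud and cavity paths in parallel between them.
R_inner = 0.014/(0.217×2.55) = 0.0253 K/W
R_stud  = 0.105/(0.137×0.18×2.55) = 1.67 K/W
R_cav   = 0.105/(0.029×0.82×2.55) = 1.732 K/W
1/R_core = 1/R_stud + 1/R_cav → R_core = 0.8501 K/W
R_outer = 0.019/(1.45×2.55) = 0.005139 K/W
R_total = 0.8805 K/W
Q = ΔT/R_total = 34/0.8805

Q ≈ 38.6 W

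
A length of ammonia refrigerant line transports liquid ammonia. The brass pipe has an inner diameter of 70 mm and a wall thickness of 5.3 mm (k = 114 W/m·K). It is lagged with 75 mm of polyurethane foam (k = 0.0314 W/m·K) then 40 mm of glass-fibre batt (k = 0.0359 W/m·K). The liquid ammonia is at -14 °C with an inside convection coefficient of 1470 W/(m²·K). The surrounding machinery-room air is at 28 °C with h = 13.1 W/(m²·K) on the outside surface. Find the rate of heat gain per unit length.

q′ ≈ 6.24 W/m

Cylindrical conduction, so R = ln(r₂/r₁)/(2πkL) per layer, in series:
R_inner film = 1/(h_i·2πr₁L) = 1/(1470×2π×0.035×1) = 0.003093 K/W
R_brass pipe wall = ln(40.3/35)/(2π×114×1) = 1.969×10^-4 K/W
R_polyurethane foam = ln(115.3/40.3)/(2π×0.0314×1) = 5.328 K/W
R_glass-fibre batt = ln(155.3/115.3)/(2π×0.0359×1) = 1.32 K/W
R_outer film = 1/(h_o·2πr_oL) = 1/(13.1×2π×0.1553×1) = 0.07823 K/W
R_total = 6.73 K/W
Q = ΔT/R_total = 42/6.73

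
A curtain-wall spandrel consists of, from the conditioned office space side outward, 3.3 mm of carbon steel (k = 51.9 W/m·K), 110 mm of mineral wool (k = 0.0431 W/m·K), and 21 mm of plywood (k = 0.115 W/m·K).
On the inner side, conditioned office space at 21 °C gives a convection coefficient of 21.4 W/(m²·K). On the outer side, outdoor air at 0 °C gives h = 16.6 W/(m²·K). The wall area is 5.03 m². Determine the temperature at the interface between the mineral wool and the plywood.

Thermal resistances in series:
R_inner film = 1/(h_i·A) = 1/(21.4×5.03) = 0.00929 K/W
R_carbon steel = L/(kA) = 0.0033/(51.9×5.03) = 1.264×10^-5 K/W
R_mineral wool = L/(kA) = 0.11/(0.0431×5.03) = 0.5074 K/W
R_plywood = L/(kA) = 0.021/(0.115×5.03) = 0.0363 K/W
R_outer film = 1/(h_o·A) = 1/(16.6×5.03) = 0.01198 K/W
R_total = 0.565 K/W;  Q = ΔT/R_total = 21/0.565 = 37.17 W
T_interface = T_inner − Q·ΣR(inner→interface) = 21 − 37.2×0.5167

T ≈ 1.79 °C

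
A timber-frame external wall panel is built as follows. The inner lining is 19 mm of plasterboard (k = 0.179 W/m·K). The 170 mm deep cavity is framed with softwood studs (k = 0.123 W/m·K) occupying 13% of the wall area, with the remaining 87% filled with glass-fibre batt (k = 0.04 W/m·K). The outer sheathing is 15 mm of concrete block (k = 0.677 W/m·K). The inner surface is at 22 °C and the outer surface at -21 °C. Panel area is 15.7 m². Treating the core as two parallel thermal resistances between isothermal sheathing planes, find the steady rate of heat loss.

Sheathing layers in series; stud and cavity paths in parallel between them.
R_inner = 0.019/(0.179×15.7) = 0.006761 K/W
R_stud  = 0.17/(0.123×0.13×15.7) = 0.6772 K/W
R_cav   = 0.17/(0.04×0.87×15.7) = 0.3112 K/W
1/R_core = 1/R_stud + 1/R_cav → R_core = 0.2132 K/W
R_outer = 0.015/(0.677×15.7) = 0.001411 K/W
R_total = 0.2214 K/W
Q = ΔT/R_total = 43/0.2214

Q ≈ 194 W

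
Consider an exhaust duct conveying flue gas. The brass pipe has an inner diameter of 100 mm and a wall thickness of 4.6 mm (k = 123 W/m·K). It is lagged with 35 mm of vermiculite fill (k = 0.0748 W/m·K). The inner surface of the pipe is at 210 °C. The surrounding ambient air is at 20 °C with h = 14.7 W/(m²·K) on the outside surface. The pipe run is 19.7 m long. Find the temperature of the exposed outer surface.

T ≈ 39.5 °C

Per-layer cylindrical resistances, series-summed:
R_brass pipe wall = ln(54.6/50)/(2π×123×19.7) = 5.781×10^-6 K/W
R_vermiculite fill = ln(89.6/54.6)/(2π×0.0748×19.7) = 0.0535 K/W
R_outer film = 1/(h_o·2πr_oL) = 1/(14.7×2π×0.0896×19.7) = 0.006134 K/W
R_total = 0.05964 K/W
Q = ΔT/R_total = 190/0.05964
Q = 3190 W
T_interface = T_inner − Q·ΣR(inner→interface) = 210 − 3190×0.0535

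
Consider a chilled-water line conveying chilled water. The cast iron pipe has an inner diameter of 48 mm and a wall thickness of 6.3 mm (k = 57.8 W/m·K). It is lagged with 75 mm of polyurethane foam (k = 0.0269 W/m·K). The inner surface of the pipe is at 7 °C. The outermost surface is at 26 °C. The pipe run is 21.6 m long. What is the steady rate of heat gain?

Per-layer cylindrical resistances, series-summed:
R_cast iron pipe wall = ln(30.3/24)/(2π×57.8×21.6) = 2.971×10^-5 K/W
R_polyurethane foam = ln(105.3/30.3)/(2π×0.0269×21.6) = 0.3412 K/W
R_total = 0.3412 K/W
Q = ΔT/R_total = 19/0.3412

Q ≈ 55.7 W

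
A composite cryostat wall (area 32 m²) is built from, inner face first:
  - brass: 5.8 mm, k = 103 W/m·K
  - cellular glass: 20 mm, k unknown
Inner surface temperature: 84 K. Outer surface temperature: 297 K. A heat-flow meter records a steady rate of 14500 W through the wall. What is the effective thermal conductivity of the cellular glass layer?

k ≈ 0.0426 W/(m·K)

Using the resistance-network approach (series):
R_brass = L/(kA) = 0.0058/(103×32) = 1.76×10^-6 K/W
Sum of known resistances R_other = 1.76×10^-6 K/W
Total R = ΔT/Q = 213/14500 = 0.01469 K/W
R_cellular glass = R_total − R_other = 0.01469 K/W
k = L/(R·A) = 0.02/(0.01469×32)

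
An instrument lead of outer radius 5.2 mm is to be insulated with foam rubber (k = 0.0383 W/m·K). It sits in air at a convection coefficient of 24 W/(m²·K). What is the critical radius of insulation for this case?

For a cylinder r_cr = k/h = 0.0383/24
r_cr = 1.6 mm; since the bare radius (5.2 mm) is above r_cr, any added insulation will reduce heat loss.

r_cr ≈ 1.6 mm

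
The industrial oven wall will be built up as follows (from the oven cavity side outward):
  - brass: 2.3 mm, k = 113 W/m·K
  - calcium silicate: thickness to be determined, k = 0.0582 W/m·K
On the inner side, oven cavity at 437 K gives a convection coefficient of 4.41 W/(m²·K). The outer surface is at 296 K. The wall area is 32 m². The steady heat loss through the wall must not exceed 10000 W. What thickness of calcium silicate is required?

Treating each layer as a thermal resistance in series:
R_inner film = 1/(h_i·A) = 1/(4.41×32) = 0.007086 K/W
R_brass = L/(kA) = 0.0023/(113×32) = 6.361×10^-7 K/W
Sum of the known resistances R_other = 0.007087 K/W
Required total resistance R_tot = ΔT/Q_allow = 141/10000 = 0.0141 K/W
R_calcium silicate = R_tot − R_other = 0.007013 K/W
L = R·k·A = 0.007013×0.0582×32

L ≈ 13.1 mm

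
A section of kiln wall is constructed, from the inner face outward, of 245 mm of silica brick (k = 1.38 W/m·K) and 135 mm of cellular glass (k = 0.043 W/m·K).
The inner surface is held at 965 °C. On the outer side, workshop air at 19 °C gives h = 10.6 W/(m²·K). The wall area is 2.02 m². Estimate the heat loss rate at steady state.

Thermal resistances in series:
R_silica brick = L/(kA) = 0.245/(1.38×2.02) = 0.08789 K/W
R_cellular glass = L/(kA) = 0.135/(0.043×2.02) = 1.554 K/W
R_outer film = 1/(h_o·A) = 1/(10.6×2.02) = 0.0467 K/W
R_total = 1.689 K/W
Q = ΔT / R_total = 946 / 1.689

Q ≈ 560 W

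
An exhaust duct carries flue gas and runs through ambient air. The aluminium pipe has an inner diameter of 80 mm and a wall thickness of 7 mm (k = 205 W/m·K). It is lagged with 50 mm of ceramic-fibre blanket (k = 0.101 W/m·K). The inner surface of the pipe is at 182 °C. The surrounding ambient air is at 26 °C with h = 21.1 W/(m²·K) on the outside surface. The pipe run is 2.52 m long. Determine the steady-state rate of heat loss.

Per-layer cylindrical resistances, series-summed:
R_aluminium pipe wall = ln(47/40)/(2π×205×2.52) = 4.968×10^-5 K/W
R_ceramic-fibre blanket = ln(97/47)/(2π×0.101×2.52) = 0.4531 K/W
R_outer film = 1/(h_o·2πr_oL) = 1/(21.1×2π×0.097×2.52) = 0.03086 K/W
R_total = 0.484 K/W
Q = ΔT/R_total = 156/0.484

Q ≈ 322 W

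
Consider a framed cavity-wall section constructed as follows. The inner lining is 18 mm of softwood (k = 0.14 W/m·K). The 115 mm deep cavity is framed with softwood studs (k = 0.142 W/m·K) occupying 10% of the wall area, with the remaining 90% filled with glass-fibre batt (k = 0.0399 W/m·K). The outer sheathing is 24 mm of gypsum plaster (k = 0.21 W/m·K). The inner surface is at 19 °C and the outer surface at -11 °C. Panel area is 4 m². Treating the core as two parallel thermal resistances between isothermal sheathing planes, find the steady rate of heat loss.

Q ≈ 47.3 W

Sheathing layers in series; stud and cavity paths in parallel between them.
R_inner = 0.018/(0.14×4) = 0.03214 K/W
R_stud  = 0.115/(0.142×0.1×4) = 2.025 K/W
R_cav   = 0.115/(0.0399×0.9×4) = 0.8006 K/W
1/R_core = 1/R_stud + 1/R_cav → R_core = 0.5737 K/W
R_outer = 0.024/(0.21×4) = 0.02857 K/W
R_total = 0.6345 K/W
Q = ΔT/R_total = 30/0.6345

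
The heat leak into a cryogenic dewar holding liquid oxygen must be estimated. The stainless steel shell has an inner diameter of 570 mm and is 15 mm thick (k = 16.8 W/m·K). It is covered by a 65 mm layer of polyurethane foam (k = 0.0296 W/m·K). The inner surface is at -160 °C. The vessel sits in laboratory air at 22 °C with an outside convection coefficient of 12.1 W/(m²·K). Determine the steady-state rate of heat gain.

Q ≈ 111 W

Spherical conduction: R = (1/r_in − 1/r_out)/(4πk) per layer; series-sum.
R_stainless steel shell = (1/0.285 − 1/0.3)/(4π×16.8) = 8.31×10^-4 K/W
R_polyurethane foam = (1/0.3 − 1/0.365)/(4π×0.0296) = 1.596 K/W
R_outer film = 1/(h·4πr_o²) = 1/(12.1×4π×0.365²) = 0.04936 K/W
R_total = 1.646 K/W
Q = ΔT/R_total = 182/1.646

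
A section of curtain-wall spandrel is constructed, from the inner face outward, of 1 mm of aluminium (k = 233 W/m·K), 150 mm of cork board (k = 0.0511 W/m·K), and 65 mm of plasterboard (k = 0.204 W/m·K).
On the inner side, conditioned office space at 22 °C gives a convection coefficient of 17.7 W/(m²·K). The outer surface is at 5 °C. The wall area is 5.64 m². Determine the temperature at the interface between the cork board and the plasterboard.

Thermal resistances in series:
R_inner film = 1/(h_i·A) = 1/(17.7×5.64) = 0.01002 K/W
R_aluminium = L/(kA) = 0.001/(233×5.64) = 7.61×10^-7 K/W
R_cork board = L/(kA) = 0.15/(0.0511×5.64) = 0.5205 K/W
R_plasterboard = L/(kA) = 0.065/(0.204×5.64) = 0.05649 K/W
R_total = 0.587 K/W;  Q = ΔT/R_total = 17/0.587 = 28.96 W
T_interface = T_inner − Q·ΣR(inner→interface) = 22 − 29×0.5305

T ≈ 6.64 °C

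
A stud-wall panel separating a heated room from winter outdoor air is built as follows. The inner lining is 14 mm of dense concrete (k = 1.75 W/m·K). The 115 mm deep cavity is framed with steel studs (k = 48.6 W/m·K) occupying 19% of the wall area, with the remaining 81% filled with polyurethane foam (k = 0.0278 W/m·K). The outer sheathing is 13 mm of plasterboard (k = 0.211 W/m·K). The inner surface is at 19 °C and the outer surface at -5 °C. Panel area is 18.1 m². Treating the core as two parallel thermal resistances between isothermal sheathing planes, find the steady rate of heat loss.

Q ≈ 5300 W

Sheathing layers in series; stud and cavity paths in parallel between them.
R_inner = 0.014/(1.75×18.1) = 4.42×10^-4 K/W
R_stud  = 0.115/(48.6×0.19×18.1) = 6.881×10^-4 K/W
R_cav   = 0.115/(0.0278×0.81×18.1) = 0.2822 K/W
1/R_core = 1/R_stud + 1/R_cav → R_core = 6.864×10^-4 K/W
R_outer = 0.013/(0.211×18.1) = 0.003404 K/W
R_total = 0.004532 K/W
Q = ΔT/R_total = 24/0.004532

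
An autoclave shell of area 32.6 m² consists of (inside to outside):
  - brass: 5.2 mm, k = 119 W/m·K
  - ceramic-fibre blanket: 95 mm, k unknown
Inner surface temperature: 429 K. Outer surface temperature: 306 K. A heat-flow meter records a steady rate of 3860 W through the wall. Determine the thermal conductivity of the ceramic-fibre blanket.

k ≈ 0.0915 W/(m·K)

Model the wall as resistances in series:
R_brass = L/(kA) = 0.0052/(119×32.6) = 1.34×10^-6 K/W
Sum of known resistances R_other = 1.34×10^-6 K/W
Total R = ΔT/Q = 123/3860 = 0.03187 K/W
R_ceramic-fibre blanket = R_total − R_other = 0.03186 K/W
k = L/(R·A) = 0.095/(0.03186×32.6)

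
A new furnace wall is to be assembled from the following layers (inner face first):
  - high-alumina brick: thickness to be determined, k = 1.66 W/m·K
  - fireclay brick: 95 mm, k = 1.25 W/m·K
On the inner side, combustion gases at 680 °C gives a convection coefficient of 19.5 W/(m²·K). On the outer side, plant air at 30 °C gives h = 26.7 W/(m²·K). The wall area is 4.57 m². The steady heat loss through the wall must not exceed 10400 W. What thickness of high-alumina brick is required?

L ≈ 201 mm

Series thermal resistances:
R_inner film = 1/(h_i·A) = 1/(19.5×4.57) = 0.01122 K/W
R_fireclay brick = L/(kA) = 0.095/(1.25×4.57) = 0.01663 K/W
R_outer film = 1/(h_o·A) = 1/(26.7×4.57) = 0.008195 K/W
Sum of the known resistances R_other = 0.03605 K/W
Required total resistance R_tot = ΔT/Q_allow = 650/10400 = 0.0625 K/W
R_high-alumina brick = R_tot − R_other = 0.02645 K/W
L = R·k·A = 0.02645×1.66×4.57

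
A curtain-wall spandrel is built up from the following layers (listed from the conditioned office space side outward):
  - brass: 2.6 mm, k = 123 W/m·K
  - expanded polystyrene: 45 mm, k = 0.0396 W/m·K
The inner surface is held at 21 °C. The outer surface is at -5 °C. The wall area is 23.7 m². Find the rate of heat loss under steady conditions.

Q ≈ 542 W

Treating each layer as a thermal resistance in series:
R_brass = L/(kA) = 0.0026/(123×23.7) = 8.919×10^-7 K/W
R_expanded polystyrene = L/(kA) = 0.045/(0.0396×23.7) = 0.04795 K/W
R_total = 0.04795 K/W
Q = ΔT / R_total = 26 / 0.04795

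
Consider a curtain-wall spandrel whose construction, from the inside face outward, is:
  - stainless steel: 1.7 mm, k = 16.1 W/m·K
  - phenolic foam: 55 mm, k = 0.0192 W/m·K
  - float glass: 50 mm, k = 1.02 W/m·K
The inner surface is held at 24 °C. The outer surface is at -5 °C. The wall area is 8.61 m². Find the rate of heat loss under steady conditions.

Q ≈ 85.7 W

Using the resistance-network approach (series):
R_stainless steel = L/(kA) = 0.0017/(16.1×8.61) = 1.226×10^-5 K/W
R_phenolic foam = L/(kA) = 0.055/(0.0192×8.61) = 0.3327 K/W
R_float glass = L/(kA) = 0.05/(1.02×8.61) = 0.005693 K/W
R_total = 0.3384 K/W
Q = ΔT / R_total = 29 / 0.3384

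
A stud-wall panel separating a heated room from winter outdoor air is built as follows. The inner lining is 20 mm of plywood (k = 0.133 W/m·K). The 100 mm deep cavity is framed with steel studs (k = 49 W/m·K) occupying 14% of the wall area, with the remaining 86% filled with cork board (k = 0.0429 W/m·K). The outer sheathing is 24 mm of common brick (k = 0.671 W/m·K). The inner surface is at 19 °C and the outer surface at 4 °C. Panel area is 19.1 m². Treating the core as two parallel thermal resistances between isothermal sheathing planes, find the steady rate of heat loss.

Sheathing layers in series; stud and cavity paths in parallel between them.
R_inner = 0.02/(0.133×19.1) = 0.007873 K/W
R_stud  = 0.1/(49×0.14×19.1) = 7.632×10^-4 K/W
R_cav   = 0.1/(0.0429×0.86×19.1) = 0.1419 K/W
1/R_core = 1/R_stud + 1/R_cav → R_core = 7.591×10^-4 K/W
R_outer = 0.024/(0.671×19.1) = 0.001873 K/W
R_total = 0.0105 K/W
Q = ΔT/R_total = 15/0.0105

Q ≈ 1430 W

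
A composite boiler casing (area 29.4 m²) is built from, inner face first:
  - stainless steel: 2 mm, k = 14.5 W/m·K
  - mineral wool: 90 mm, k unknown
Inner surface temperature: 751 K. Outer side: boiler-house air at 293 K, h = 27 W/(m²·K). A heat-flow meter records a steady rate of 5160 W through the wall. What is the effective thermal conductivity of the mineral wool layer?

k ≈ 0.035 W/(m·K)

Treating each layer as a thermal resistance in series:
R_stainless steel = L/(kA) = 0.002/(14.5×29.4) = 4.692×10^-6 K/W
R_outer film = 1/(h_o·A) = 1/(27×29.4) = 0.00126 K/W
Sum of known resistances R_other = 0.001264 K/W
Total R = ΔT/Q = 458/5160 = 0.08876 K/W
R_mineral wool = R_total − R_other = 0.0875 K/W
k = L/(R·A) = 0.09/(0.0875×29.4)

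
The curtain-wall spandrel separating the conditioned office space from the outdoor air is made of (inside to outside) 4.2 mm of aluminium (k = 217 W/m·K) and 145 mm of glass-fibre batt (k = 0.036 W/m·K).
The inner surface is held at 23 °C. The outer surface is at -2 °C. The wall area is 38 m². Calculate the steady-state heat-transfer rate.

Q ≈ 236 W

Series thermal resistances:
R_aluminium = L/(kA) = 0.0042/(217×38) = 5.093×10^-7 K/W
R_glass-fibre batt = L/(kA) = 0.145/(0.036×38) = 0.106 K/W
R_total = 0.106 K/W
Q = ΔT / R_total = 25 / 0.106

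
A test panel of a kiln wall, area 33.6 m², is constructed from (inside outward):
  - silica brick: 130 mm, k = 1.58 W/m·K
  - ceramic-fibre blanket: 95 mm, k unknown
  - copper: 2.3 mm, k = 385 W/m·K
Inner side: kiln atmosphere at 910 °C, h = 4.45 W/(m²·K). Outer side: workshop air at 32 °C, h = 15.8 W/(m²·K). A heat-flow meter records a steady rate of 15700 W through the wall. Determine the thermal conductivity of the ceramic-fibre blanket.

Model the wall as resistances in series:
R_inner film = 1/(h_i·A) = 1/(4.45×33.6) = 0.006688 K/W
R_silica brick = L/(kA) = 0.13/(1.58×33.6) = 0.002449 K/W
R_copper = L/(kA) = 0.0023/(385×33.6) = 1.778×10^-7 K/W
R_outer film = 1/(h_o·A) = 1/(15.8×33.6) = 0.001884 K/W
Sum of known resistances R_other = 0.01102 K/W
Total R = ΔT/Q = 878/15700 = 0.05592 K/W
R_ceramic-fibre blanket = R_total − R_other = 0.0449 K/W
k = L/(R·A) = 0.095/(0.0449×33.6)

k ≈ 0.063 W/(m·K)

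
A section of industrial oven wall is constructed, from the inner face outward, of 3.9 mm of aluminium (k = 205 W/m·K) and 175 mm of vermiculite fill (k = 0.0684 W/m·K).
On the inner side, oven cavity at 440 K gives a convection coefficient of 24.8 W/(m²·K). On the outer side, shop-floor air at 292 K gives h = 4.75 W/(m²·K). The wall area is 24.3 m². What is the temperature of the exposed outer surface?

T ≈ 303 K

Model the wall as resistances in series:
R_inner film = 1/(h_i·A) = 1/(24.8×24.3) = 0.001659 K/W
R_aluminium = L/(kA) = 0.0039/(205×24.3) = 7.829×10^-7 K/W
R_vermiculite fill = L/(kA) = 0.175/(0.0684×24.3) = 0.1053 K/W
R_outer film = 1/(h_o·A) = 1/(4.75×24.3) = 0.008664 K/W
R_total = 0.1156 K/W;  Q = ΔT/R_total = 148/0.1156 = 1280 W
T_interface = T_inner − Q·ΣR(inner→interface) = 440 − 1280×0.1069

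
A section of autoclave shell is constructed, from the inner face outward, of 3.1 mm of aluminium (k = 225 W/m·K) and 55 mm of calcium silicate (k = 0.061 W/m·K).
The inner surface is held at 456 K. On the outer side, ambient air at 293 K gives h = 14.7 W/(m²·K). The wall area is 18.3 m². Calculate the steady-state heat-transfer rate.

Q ≈ 3080 W

Model the wall as resistances in series:
R_aluminium = L/(kA) = 0.0031/(225×18.3) = 7.529×10^-7 K/W
R_calcium silicate = L/(kA) = 0.055/(0.061×18.3) = 0.04927 K/W
R_outer film = 1/(h_o·A) = 1/(14.7×18.3) = 0.003717 K/W
R_total = 0.05299 K/W
Q = ΔT / R_total = 163 / 0.05299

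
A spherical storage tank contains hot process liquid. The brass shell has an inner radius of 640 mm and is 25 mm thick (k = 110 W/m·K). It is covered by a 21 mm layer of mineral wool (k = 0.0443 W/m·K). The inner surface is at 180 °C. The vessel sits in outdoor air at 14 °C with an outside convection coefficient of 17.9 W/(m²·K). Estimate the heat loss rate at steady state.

Radial (spherical) resistances in series:
R_brass shell = (1/0.64 − 1/0.665)/(4π×110) = 4.249×10^-5 K/W
R_mineral wool = (1/0.665 − 1/0.686)/(4π×0.0443) = 0.08269 K/W
R_outer film = 1/(h·4πr_o²) = 1/(17.9×4π×0.686²) = 0.009447 K/W
R_total = 0.09218 K/W
Q = ΔT/R_total = 166/0.09218

Q ≈ 1800 W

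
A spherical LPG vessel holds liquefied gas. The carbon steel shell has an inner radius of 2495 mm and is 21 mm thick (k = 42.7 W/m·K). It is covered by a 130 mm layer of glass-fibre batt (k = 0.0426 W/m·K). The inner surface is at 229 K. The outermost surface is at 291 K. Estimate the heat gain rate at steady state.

Q ≈ 1700 W

For a spherical shell R = (1/r₁ − 1/r₂)/(4πk); film R = 1/(h·4πr²). In series:
R_carbon steel shell = (1/2.495 − 1/2.516)/(4π×42.7) = 6.234×10^-6 K/W
R_glass-fibre batt = (1/2.516 − 1/2.646)/(4π×0.0426) = 0.03648 K/W
R_total = 0.03648 K/W
Q = ΔT/R_total = 62/0.03648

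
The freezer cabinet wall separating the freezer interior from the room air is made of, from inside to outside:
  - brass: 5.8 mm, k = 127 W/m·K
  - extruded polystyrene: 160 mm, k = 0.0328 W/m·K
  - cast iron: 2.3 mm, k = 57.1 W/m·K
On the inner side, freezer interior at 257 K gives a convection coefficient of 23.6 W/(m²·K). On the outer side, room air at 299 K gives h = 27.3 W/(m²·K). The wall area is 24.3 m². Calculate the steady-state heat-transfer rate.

Q ≈ 206 W

Treating each layer as a thermal resistance in series:
R_inner film = 1/(h_i·A) = 1/(23.6×24.3) = 0.001744 K/W
R_brass = L/(kA) = 0.0058/(127×24.3) = 1.879×10^-6 K/W
R_extruded polystyrene = L/(kA) = 0.16/(0.0328×24.3) = 0.2007 K/W
R_cast iron = L/(kA) = 0.0023/(57.1×24.3) = 1.658×10^-6 K/W
R_outer film = 1/(h_o·A) = 1/(27.3×24.3) = 0.001507 K/W
R_total = 0.204 K/W
Q = ΔT / R_total = 42 / 0.204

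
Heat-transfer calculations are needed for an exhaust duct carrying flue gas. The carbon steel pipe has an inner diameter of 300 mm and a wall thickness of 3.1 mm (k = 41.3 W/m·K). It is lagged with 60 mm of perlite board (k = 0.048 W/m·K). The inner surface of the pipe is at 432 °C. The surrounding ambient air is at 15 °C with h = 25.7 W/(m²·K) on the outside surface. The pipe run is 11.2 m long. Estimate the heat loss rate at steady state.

Treating each annulus and film as a series resistance:
R_carbon steel pipe wall = ln(153.1/150)/(2π×41.3×11.2) = 7.038×10^-6 K/W
R_perlite board = ln(213.1/153.1)/(2π×0.048×11.2) = 0.09789 K/W
R_outer film = 1/(h_o·2πr_oL) = 1/(25.7×2π×0.2131×11.2) = 0.002595 K/W
R_total = 0.1005 K/W
Q = ΔT/R_total = 417/0.1005

Q ≈ 4150 W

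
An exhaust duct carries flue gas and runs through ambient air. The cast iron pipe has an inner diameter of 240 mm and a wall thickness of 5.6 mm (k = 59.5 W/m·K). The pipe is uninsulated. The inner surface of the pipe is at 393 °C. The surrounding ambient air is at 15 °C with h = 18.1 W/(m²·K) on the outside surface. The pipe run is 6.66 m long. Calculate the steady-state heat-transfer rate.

Q ≈ 35900 W

Cylindrical conduction, so R = ln(r₂/r₁)/(2πkL) per layer, in series:
R_cast iron pipe wall = ln(125.6/120)/(2π×59.5×6.66) = 1.832×10^-5 K/W
R_outer film = 1/(h_o·2πr_oL) = 1/(18.1×2π×0.1256×6.66) = 0.01051 K/W
R_total = 0.01053 K/W
Q = ΔT/R_total = 378/0.01053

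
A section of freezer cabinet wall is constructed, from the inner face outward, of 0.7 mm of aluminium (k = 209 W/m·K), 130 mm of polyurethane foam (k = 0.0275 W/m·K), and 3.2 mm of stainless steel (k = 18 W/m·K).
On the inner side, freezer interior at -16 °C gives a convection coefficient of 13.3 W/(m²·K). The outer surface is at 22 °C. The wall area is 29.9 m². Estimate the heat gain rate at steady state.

Using the resistance-network approach (series):
R_inner film = 1/(h_i·A) = 1/(13.3×29.9) = 0.002515 K/W
R_aluminium = L/(kA) = 0.0007/(209×29.9) = 1.12×10^-7 K/W
R_polyurethane foam = L/(kA) = 0.13/(0.0275×29.9) = 0.1581 K/W
R_stainless steel = L/(kA) = 0.0032/(18×29.9) = 5.946×10^-6 K/W
R_total = 0.1606 K/W
Q = ΔT / R_total = 38 / 0.1606

Q ≈ 237 W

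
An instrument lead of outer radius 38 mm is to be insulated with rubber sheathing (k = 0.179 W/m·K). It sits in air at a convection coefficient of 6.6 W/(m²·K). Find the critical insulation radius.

r_cr ≈ 27.1 mm

For a cylinder r_cr = k/h = 0.179/6.6
r_cr = 27.1 mm; since the bare radius (38 mm) is above r_cr, any added insulation will reduce heat loss.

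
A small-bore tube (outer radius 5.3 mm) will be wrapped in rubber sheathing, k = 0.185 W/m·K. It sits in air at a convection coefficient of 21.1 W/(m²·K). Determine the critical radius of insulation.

For a cylinder r_cr = k/h = 0.185/21.1
r_cr = 8.77 mm; since the bare radius (5.3 mm) is below r_cr, adding a thin layer of insulation will *increase* heat loss.

r_cr ≈ 8.77 mm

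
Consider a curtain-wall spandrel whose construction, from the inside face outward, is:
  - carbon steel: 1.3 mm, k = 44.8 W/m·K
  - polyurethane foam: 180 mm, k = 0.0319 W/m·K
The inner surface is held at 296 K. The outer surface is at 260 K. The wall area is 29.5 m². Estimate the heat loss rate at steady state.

Using the resistance-network approach (series):
R_carbon steel = L/(kA) = 0.0013/(44.8×29.5) = 9.837×10^-7 K/W
R_polyurethane foam = L/(kA) = 0.18/(0.0319×29.5) = 0.1913 K/W
R_total = 0.1913 K/W
Q = ΔT / R_total = 36 / 0.1913

Q ≈ 188 W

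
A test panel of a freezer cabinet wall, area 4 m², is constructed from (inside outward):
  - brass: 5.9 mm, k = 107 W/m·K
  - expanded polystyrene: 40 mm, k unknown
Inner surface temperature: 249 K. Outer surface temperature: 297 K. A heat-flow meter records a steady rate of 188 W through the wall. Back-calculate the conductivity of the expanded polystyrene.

k ≈ 0.0392 W/(m·K)

Using the resistance-network approach (series):
R_brass = L/(kA) = 0.0059/(107×4) = 1.379×10^-5 K/W
Sum of known resistances R_other = 1.379×10^-5 K/W
Total R = ΔT/Q = 48/188 = 0.2553 K/W
R_expanded polystyrene = R_total − R_other = 0.2553 K/W
k = L/(R·A) = 0.04/(0.2553×4)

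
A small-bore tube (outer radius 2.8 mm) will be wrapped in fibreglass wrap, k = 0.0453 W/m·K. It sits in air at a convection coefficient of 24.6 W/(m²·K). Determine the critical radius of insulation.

r_cr ≈ 1.84 mm

For a cylinder r_cr = k/h = 0.0453/24.6
r_cr = 1.84 mm; since the bare radius (2.8 mm) is above r_cr, any added insulation will reduce heat loss.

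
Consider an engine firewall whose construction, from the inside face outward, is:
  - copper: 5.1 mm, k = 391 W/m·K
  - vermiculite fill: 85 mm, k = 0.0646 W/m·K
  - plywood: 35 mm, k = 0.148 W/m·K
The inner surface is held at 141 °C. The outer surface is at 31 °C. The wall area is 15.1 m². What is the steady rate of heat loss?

Treating each layer as a thermal resistance in series:
R_copper = L/(kA) = 0.0051/(391×15.1) = 8.638×10^-7 K/W
R_vermiculite fill = L/(kA) = 0.085/(0.0646×15.1) = 0.08714 K/W
R_plywood = L/(kA) = 0.035/(0.148×15.1) = 0.01566 K/W
R_total = 0.1028 K/W
Q = ΔT / R_total = 110 / 0.1028

Q ≈ 1070 W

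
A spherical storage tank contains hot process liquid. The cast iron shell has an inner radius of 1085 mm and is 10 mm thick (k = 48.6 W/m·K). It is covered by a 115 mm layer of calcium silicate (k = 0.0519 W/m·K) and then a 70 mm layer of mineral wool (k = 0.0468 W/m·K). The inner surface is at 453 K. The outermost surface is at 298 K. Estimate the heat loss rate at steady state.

Radial (spherical) resistances in series:
R_cast iron shell = (1/1.085 − 1/1.095)/(4π×48.6) = 1.378×10^-5 K/W
R_calcium silicate = (1/1.095 − 1/1.21)/(4π×0.0519) = 0.1331 K/W
R_mineral wool = (1/1.21 − 1/1.28)/(4π×0.0468) = 0.07685 K/W
R_total = 0.2099 K/W
Q = ΔT/R_total = 155/0.2099

Q ≈ 738 W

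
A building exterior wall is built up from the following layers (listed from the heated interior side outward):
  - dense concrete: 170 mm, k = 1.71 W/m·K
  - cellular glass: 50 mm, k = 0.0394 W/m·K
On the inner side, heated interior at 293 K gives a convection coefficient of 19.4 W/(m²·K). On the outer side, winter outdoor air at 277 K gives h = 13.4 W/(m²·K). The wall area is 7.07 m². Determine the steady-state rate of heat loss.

Q ≈ 75.7 W

Series thermal resistances:
R_inner film = 1/(h_i·A) = 1/(19.4×7.07) = 0.007291 K/W
R_dense concrete = L/(kA) = 0.17/(1.71×7.07) = 0.01406 K/W
R_cellular glass = L/(kA) = 0.05/(0.0394×7.07) = 0.1795 K/W
R_outer film = 1/(h_o·A) = 1/(13.4×7.07) = 0.01056 K/W
R_total = 0.2114 K/W
Q = ΔT / R_total = 16 / 0.2114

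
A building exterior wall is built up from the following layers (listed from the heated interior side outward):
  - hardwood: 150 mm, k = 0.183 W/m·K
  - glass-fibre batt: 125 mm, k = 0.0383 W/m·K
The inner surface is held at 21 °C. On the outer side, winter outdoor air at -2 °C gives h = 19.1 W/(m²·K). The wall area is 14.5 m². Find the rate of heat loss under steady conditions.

Q ≈ 80.6 W

Series thermal resistances:
R_hardwood = L/(kA) = 0.15/(0.183×14.5) = 0.05653 K/W
R_glass-fibre batt = L/(kA) = 0.125/(0.0383×14.5) = 0.2251 K/W
R_outer film = 1/(h_o·A) = 1/(19.1×14.5) = 0.003611 K/W
R_total = 0.2852 K/W
Q = ΔT / R_total = 23 / 0.2852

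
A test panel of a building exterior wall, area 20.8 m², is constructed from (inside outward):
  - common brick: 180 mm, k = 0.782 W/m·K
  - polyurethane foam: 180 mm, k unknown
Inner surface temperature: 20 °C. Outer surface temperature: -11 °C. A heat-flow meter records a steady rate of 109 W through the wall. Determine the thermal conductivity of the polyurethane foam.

Model the wall as resistances in series:
R_common brick = L/(kA) = 0.18/(0.782×20.8) = 0.01107 K/W
Sum of known resistances R_other = 0.01107 K/W
Total R = ΔT/Q = 31/109 = 0.2844 K/W
R_polyurethane foam = R_total − R_other = 0.2733 K/W
k = L/(R·A) = 0.18/(0.2733×20.8)

k ≈ 0.0317 W/(m·K)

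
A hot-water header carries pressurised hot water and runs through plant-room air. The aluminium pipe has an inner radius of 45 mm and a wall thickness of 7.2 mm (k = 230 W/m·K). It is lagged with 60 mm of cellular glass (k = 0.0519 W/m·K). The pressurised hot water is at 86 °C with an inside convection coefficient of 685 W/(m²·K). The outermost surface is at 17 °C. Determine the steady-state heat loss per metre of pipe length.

q′ ≈ 29.3 W/m

For a radial system each layer contributes R = ln(r_out/r_in)/(2πkL); films add R = 1/(hA).
R_inner film = 1/(h_i·2πr₁L) = 1/(685×2π×0.045×1) = 0.005163 K/W
R_aluminium pipe wall = ln(52.2/45)/(2π×230×1) = 1.027×10^-4 K/W
R_cellular glass = ln(112.2/52.2)/(2π×0.0519×1) = 2.347 K/W
R_total = 2.352 K/W
Q = ΔT/R_total = 69/2.352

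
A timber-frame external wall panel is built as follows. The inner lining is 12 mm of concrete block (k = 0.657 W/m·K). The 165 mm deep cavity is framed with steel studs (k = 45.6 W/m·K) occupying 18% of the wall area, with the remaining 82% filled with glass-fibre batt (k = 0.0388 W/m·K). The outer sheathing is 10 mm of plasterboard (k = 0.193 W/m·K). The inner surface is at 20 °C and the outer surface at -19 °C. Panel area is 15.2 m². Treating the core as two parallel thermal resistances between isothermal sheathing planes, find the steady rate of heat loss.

Q ≈ 6580 W

Sheathing layers in series; stud and cavity paths in parallel between them.
R_inner = 0.012/(0.657×15.2) = 0.001202 K/W
R_stud  = 0.165/(45.6×0.18×15.2) = 0.001323 K/W
R_cav   = 0.165/(0.0388×0.82×15.2) = 0.3412 K/W
1/R_core = 1/R_stud + 1/R_cav → R_core = 0.001317 K/W
R_outer = 0.01/(0.193×15.2) = 0.003409 K/W
R_total = 0.005928 K/W
Q = ΔT/R_total = 39/0.005928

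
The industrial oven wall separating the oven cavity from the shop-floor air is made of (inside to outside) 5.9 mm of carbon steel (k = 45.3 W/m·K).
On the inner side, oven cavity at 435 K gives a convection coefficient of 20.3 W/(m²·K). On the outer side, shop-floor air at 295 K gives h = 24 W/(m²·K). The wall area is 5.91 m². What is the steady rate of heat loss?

Q ≈ 9090 W

Thermal resistances in series:
R_inner film = 1/(h_i·A) = 1/(20.3×5.91) = 0.008335 K/W
R_carbon steel = L/(kA) = 0.0059/(45.3×5.91) = 2.204×10^-5 K/W
R_outer film = 1/(h_o·A) = 1/(24×5.91) = 0.00705 K/W
R_total = 0.01541 K/W
Q = ΔT / R_total = 140 / 0.01541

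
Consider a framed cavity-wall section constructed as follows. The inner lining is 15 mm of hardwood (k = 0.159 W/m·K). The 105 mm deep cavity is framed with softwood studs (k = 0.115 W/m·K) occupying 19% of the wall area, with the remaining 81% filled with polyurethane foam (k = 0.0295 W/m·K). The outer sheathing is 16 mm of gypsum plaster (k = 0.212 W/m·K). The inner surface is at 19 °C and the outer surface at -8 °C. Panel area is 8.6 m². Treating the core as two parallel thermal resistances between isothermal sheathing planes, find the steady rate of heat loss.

Sheathing layers in series; stud and cavity paths in parallel between them.
R_inner = 0.015/(0.159×8.6) = 0.01097 K/W
R_stud  = 0.105/(0.115×0.19×8.6) = 0.5588 K/W
R_cav   = 0.105/(0.0295×0.81×8.6) = 0.511 K/W
1/R_core = 1/R_stud + 1/R_cav → R_core = 0.2669 K/W
R_outer = 0.016/(0.212×8.6) = 0.008776 K/W
R_total = 0.2866 K/W
Q = ΔT/R_total = 27/0.2866

Q ≈ 94.2 W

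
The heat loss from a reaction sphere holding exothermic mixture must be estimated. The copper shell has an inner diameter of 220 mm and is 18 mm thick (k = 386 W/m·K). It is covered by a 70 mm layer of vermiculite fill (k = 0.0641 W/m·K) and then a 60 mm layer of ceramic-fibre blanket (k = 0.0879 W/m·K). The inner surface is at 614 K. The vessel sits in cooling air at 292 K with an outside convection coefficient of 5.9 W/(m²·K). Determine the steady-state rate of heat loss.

Each spherical layer contributes R = (1/r_i − 1/r_o)/(4πk):
R_copper shell = (1/0.11 − 1/0.128)/(4π×386) = 2.636×10^-4 K/W
R_vermiculite fill = (1/0.128 − 1/0.198)/(4π×0.0641) = 3.429 K/W
R_ceramic-fibre blanket = (1/0.198 − 1/0.258)/(4π×0.0879) = 1.063 K/W
R_outer film = 1/(h·4πr_o²) = 1/(5.9×4π×0.258²) = 0.2026 K/W
R_total = 4.695 K/W
Q = ΔT/R_total = 322/4.695

Q ≈ 68.6 W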